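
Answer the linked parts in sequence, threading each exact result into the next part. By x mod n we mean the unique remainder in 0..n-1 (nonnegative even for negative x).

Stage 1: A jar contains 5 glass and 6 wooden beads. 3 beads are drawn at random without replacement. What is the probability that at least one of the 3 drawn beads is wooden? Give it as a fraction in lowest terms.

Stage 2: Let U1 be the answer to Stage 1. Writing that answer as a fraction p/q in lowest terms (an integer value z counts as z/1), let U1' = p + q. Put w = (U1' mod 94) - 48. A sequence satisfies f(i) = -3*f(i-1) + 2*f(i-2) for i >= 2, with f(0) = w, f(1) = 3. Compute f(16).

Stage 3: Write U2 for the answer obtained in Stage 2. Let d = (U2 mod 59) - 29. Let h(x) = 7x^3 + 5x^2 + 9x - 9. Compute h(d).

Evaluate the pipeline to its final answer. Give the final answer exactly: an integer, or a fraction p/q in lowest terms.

-1395

Stage 1: total draws C(11,3) = 165; complement C(5,3) = 10; favorable 165 - 10 = 155; P = 31/33; answer 31/33
Stage 2: U1 = 31/33; threaded value p + q = 64; w = 16; f(2) = -3*(3) + 2*(16) = 23; iterating: f(2)=23, f(3)=-63, f(4)=235, f(5)=-831, f(6)=2963, f(7)=-10551, f(8)=37579, f(9)=-133839, f(10)=476675, f(11)=-1697703, f(12)=6046459, f(13)=-21534783, f(14)=76697267, f(15)=-273161367, f(16)=972878635; answer 972878635
Stage 3: U2 = 972878635; d = -6; 7*(-6)^3 + 5*(-6)^2 + 9*(-6)^1 - 9 = (-1512) + (180) + (-54) + (-9) = -1395; answer -1395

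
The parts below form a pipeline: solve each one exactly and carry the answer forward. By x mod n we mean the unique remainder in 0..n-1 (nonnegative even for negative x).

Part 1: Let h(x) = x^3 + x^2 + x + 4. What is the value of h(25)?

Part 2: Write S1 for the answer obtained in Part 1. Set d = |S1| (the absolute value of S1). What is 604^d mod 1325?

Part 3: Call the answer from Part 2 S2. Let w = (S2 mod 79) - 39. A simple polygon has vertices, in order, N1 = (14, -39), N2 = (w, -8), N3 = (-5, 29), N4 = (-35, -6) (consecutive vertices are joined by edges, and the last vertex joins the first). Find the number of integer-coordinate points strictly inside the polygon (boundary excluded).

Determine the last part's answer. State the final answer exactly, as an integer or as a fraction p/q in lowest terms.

Part 1: 1*(25)^3 + 1*(25)^2 + 1*(25)^1 + 4 = (15625) + (625) + (25) + (4) = 16279; answer 16279
Part 2: S1 = 16279; d = 16279; squarings mod 1325: 604^1=604, 604^2=441, 604^4=1031, 604^8=311, 604^16=1321, 604^32=16, 604^64=256, 604^128=611, 604^256=996, 604^512=916, 604^1024=331, 604^2048=911, 604^4096=471, 604^8192=566; 604^16279 = 604^1 * 604^2 * 604^4 * 604^16 * 604^128 * 604^256 * 604^512 * 604^1024 * 604^2048 * 604^4096 * 604^8192 = 569 (mod 1325); answer 569
Part 3: S2 = 569; w = -23; cross terms: (14*-8 - -23*-39)=-1009, (-23*29 - -5*-8)=-707, (-5*-6 - -35*29)=1045, (-35*-39 - 14*-6)=1449; twice the area = |778| = 778; area = 389; boundary points = 1 + 1 + 5 + 1 = 8; strictly interior points = area - boundary/2 + 1 = 386; answer 386

386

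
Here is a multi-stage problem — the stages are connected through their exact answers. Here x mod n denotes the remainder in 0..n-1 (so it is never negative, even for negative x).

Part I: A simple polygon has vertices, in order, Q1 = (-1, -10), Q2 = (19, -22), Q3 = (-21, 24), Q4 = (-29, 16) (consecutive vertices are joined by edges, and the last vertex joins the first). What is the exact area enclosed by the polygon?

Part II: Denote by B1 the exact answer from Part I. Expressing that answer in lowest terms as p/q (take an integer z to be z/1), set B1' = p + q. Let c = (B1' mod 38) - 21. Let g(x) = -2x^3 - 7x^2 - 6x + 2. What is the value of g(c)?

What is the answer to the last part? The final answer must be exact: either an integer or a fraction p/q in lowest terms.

2

Part I: cross terms: (-1*-22 - 19*-10)=212, (19*24 - -21*-22)=-6, (-21*16 - -29*24)=360, (-29*-10 - -1*16)=306; twice the area = |872| = 872; area = 436; answer 436
Part II: B1 = 436; threaded value p + q = 437; c = -2; -2*(-2)^3 - 7*(-2)^2 - 6*(-2)^1 + 2 = (16) + (-28) + (12) + (2) = 2; answer 2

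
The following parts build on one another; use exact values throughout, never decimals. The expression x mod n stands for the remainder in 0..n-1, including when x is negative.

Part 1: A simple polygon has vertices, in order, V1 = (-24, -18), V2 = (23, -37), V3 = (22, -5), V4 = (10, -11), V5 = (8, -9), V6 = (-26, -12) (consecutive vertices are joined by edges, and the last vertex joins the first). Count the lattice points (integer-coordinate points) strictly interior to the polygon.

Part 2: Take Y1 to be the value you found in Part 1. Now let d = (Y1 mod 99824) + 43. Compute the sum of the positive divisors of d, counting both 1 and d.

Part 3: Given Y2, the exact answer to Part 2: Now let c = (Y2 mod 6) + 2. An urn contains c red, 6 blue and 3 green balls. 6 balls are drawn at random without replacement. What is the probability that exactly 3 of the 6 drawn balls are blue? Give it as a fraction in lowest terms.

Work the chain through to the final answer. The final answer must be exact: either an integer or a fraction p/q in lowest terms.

Part 1: cross terms: (-24*-37 - 23*-18)=1302, (23*-5 - 22*-37)=699, (22*-11 - 10*-5)=-192, (10*-9 - 8*-11)=-2, (8*-12 - -26*-9)=-330, (-26*-18 - -24*-12)=180; twice the area = |1657| = 1657; area = 1657/2; boundary points = 1 + 1 + 6 + 2 + 1 + 2 = 13; strictly interior points = area - boundary/2 + 1 = 823; answer 823
Part 2: Y1 = 823; d = 866; 866 = 2 * 433; sigma = (1 + 2) * (1 + 433) = 3 * 434 = 1302; answer 1302
Part 3: Y2 = 1302; c = 2; total draws C(11,6) = 462; favorable C(6,3)*C(5,3) = 200; P = 100/231; answer 100/231

100/231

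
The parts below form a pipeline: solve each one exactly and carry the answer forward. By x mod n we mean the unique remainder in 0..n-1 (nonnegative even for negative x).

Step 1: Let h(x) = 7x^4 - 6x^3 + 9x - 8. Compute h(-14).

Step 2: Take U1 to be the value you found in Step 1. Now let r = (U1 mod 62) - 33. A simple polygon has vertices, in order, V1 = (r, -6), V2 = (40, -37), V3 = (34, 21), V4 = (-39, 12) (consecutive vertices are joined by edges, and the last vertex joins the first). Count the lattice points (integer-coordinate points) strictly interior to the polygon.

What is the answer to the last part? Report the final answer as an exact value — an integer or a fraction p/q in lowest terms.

1660

Step 1: 7*(-14)^4 - 6*(-14)^3 + 9*(-14)^1 - 8 = (268912) + (16464) + (-126) + (-8) = 285242; answer 285242
Step 2: U1 = 285242; r = 9; cross terms: (9*-37 - 40*-6)=-93, (40*21 - 34*-37)=2098, (34*12 - -39*21)=1227, (-39*-6 - 9*12)=126; twice the area = |3358| = 3358; area = 1679; boundary points = 31 + 2 + 1 + 6 = 40; strictly interior points = area - boundary/2 + 1 = 1660; answer 1660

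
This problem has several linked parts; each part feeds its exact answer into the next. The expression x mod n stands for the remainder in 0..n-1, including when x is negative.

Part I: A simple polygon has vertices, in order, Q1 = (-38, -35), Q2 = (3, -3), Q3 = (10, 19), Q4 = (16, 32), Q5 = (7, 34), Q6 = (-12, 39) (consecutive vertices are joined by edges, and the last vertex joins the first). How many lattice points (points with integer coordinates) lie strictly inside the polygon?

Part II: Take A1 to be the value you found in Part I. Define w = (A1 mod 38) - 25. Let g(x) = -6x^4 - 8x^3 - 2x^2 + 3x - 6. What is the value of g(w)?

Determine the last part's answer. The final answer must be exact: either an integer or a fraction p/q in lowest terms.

Part I: cross terms: (-38*-3 - 3*-35)=219, (3*19 - 10*-3)=87, (10*32 - 16*19)=16, (16*34 - 7*32)=320, (7*39 - -12*34)=681, (-12*-35 - -38*39)=1902; twice the area = |3225| = 3225; area = 3225/2; boundary points = 1 + 1 + 1 + 1 + 1 + 2 = 7; strictly interior points = area - boundary/2 + 1 = 1610; answer 1610
Part II: A1 = 1610; w = -11; -6*(-11)^4 - 8*(-11)^3 - 2*(-11)^2 + 3*(-11)^1 - 6 = (-87846) + (10648) + (-242) + (-33) + (-6) = -77479; answer -77479

-77479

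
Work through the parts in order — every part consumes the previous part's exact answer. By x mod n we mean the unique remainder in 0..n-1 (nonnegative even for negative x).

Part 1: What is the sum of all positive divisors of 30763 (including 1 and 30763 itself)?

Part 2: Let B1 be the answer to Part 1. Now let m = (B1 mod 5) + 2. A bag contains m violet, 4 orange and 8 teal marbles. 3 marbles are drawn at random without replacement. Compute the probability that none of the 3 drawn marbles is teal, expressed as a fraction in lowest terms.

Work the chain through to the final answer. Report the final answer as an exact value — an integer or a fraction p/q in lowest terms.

5/34

Part 1: 30763 is prime, so its only divisors are 1 and 30763; sigma = 1 + 30763 = 30764; answer 30764
Part 2: B1 = 30764; m = 6; total draws C(18,3) = 816; favorable C(10,3) = 120; P = 5/34; answer 5/34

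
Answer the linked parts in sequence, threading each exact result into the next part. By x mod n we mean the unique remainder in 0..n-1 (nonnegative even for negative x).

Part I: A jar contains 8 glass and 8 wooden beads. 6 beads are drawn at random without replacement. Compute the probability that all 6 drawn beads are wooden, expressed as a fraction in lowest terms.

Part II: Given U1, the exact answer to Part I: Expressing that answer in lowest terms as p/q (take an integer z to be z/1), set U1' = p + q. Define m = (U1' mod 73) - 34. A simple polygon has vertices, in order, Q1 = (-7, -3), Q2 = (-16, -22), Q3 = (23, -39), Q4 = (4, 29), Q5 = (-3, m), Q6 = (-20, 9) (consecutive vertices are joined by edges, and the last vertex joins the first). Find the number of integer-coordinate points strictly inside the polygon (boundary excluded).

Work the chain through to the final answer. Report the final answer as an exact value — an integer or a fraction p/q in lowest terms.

1527

Part I: total draws C(16,6) = 8008; favorable C(8,6) = 28; P = 1/286; answer 1/286
Part II: U1 = 1/286; threaded value p + q = 287; m = 34; cross terms: (-7*-22 - -16*-3)=106, (-16*-39 - 23*-22)=1130, (23*29 - 4*-39)=823, (4*34 - -3*29)=223, (-3*9 - -20*34)=653, (-20*-3 - -7*9)=123; twice the area = |3058| = 3058; area = 1529; boundary points = 1 + 1 + 1 + 1 + 1 + 1 = 6; strictly interior points = area - boundary/2 + 1 = 1527; answer 1527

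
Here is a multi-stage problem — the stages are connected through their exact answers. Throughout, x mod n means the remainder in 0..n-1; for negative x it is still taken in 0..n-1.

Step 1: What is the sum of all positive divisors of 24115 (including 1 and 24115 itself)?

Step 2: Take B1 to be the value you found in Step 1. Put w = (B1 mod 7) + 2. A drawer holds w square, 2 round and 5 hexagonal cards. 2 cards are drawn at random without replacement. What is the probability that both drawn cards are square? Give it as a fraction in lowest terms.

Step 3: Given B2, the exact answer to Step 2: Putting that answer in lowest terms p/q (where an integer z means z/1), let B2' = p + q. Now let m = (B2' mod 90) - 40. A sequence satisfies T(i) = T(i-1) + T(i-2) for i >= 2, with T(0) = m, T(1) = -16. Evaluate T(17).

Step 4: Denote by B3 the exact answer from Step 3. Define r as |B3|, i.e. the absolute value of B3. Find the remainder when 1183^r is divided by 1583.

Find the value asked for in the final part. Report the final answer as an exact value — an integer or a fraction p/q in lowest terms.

567

Step 1: 24115 = 5 * 7 * 13 * 53; sigma = (1 + 5) * (1 + 7) * (1 + 13) * (1 + 53) = 6 * 8 * 14 * 54 = 36288; answer 36288
Step 2: B1 = 36288; w = 2; total draws C(9,2) = 36; favorable C(2,2) = 1; P = 1/36; answer 1/36
Step 3: B2 = 1/36; threaded value p + q = 37; m = -3; T(2) = 1*(-16) + 1*(-3) = -19; iterating: T(2)=-19, T(3)=-35, T(4)=-54, T(5)=-89, T(6)=-143, T(7)=-232, T(8)=-375, T(9)=-607, T(10)=-982, T(11)=-1589, T(12)=-2571, T(13)=-4160, T(14)=-6731, T(15)=-10891, T(16)=-17622, T(17)=-28513; answer -28513
Step 4: B3 = -28513; r = 28513; squarings mod 1583: 1183^1=1183, 1183^2=117, 1183^4=1025, 1183^8=1096, 1183^16=1302, 1183^32=1394, 1183^64=895, 1183^128=27, 1183^256=729, 1183^512=1136, 1183^1024=351, 1183^2048=1310, 1183^4096=128, 1183^8192=554, 1183^16384=1397; 1183^28513 = 1183^1 * 1183^32 * 1183^64 * 1183^256 * 1183^512 * 1183^1024 * 1183^2048 * 1183^8192 * 1183^16384 = 567 (mod 1583); answer 567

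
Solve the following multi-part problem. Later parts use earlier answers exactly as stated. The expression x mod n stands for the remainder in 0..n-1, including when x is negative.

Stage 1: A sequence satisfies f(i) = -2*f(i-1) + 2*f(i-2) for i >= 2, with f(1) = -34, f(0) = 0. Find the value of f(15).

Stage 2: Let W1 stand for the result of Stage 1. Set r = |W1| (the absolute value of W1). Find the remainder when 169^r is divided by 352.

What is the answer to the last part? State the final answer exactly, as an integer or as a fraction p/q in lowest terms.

257

Stage 1: f(2) = -2*(-34) + 2*(0) = 68; iterating: f(2)=68, f(3)=-204, f(4)=544, f(5)=-1496, f(6)=4080, f(7)=-11152, f(8)=30464, f(9)=-83232, f(10)=227392, f(11)=-621248, f(12)=1697280, f(13)=-4637056, f(14)=12668672, f(15)=-34611456; answer -34611456
Stage 2: W1 = -34611456; r = 34611456; squarings mod 352: 169^1=169, 169^2=49, 169^4=289, 169^8=97, 169^16=257, 169^32=225, 169^64=289, 169^128=97, 169^256=257, 169^512=225, 169^1024=289, 169^2048=97, 169^4096=257, 169^8192=225, 169^16384=289, 169^32768=97, 169^65536=257, 169^131072=225, 169^262144=289, 169^524288=97, 169^1048576=257, 169^2097152=225, 169^4194304=289, 169^8388608=97, 169^16777216=257, 169^33554432=225; 169^34611456 = 169^256 * 169^8192 * 169^1048576 * 169^33554432 = 257 (mod 352); answer 257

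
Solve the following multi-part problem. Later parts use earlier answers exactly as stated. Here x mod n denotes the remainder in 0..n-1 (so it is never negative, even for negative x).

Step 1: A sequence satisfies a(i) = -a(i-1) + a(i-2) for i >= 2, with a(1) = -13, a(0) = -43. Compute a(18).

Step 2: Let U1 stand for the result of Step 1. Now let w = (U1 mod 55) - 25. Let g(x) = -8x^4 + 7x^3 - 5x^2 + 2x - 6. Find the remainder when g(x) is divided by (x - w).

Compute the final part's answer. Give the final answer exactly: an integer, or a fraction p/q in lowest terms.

-327550

Step 1: a(2) = -1*(-13) + 1*(-43) = -30; iterating: a(2)=-30, a(3)=17, a(4)=-47, a(5)=64, a(6)=-111, a(7)=175, a(8)=-286, a(9)=461, a(10)=-747, a(11)=1208, a(12)=-1955, a(13)=3163, a(14)=-5118, a(15)=8281, a(16)=-13399, a(17)=21680, a(18)=-35079; answer -35079
Step 2: U1 = -35079; w = -14; remainder = value at the root: -8*(-14)^4 + 7*(-14)^3 - 5*(-14)^2 + 2*(-14)^1 - 6 = (-307328) + (-19208) + (-980) + (-28) + (-6) = -327550; answer -327550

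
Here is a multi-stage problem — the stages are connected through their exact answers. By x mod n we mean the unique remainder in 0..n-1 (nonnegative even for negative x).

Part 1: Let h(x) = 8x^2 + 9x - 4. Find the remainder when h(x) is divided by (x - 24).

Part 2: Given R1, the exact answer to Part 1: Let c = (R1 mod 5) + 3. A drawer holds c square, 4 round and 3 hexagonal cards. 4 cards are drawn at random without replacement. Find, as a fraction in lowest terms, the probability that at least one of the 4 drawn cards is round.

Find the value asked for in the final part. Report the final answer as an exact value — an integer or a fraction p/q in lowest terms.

13/14

Part 1: remainder = value at the root: 8*(24)^2 + 9*(24)^1 - 4 = (4608) + (216) + (-4) = 4820; answer 4820
Part 2: R1 = 4820; c = 3; total draws C(10,4) = 210; complement C(6,4) = 15; favorable 210 - 15 = 195; P = 13/14; answer 13/14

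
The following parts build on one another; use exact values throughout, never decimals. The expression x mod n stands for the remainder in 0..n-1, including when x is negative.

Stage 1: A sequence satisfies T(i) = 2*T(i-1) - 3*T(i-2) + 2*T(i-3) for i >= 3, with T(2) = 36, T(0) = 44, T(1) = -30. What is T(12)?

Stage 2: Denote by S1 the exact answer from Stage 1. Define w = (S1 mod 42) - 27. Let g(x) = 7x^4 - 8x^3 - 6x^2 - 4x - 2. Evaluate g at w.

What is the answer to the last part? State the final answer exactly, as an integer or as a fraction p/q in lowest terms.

Stage 1: T(3) = 2*(36) - 3*(-30) + 2*(44) = 250; iterating: T(3)=250, T(4)=332, T(5)=-14, T(6)=-524, T(7)=-342, T(8)=860, T(9)=1698, T(10)=132, T(11)=-3110, T(12)=-3220; answer -3220
Stage 2: S1 = -3220; w = -13; 7*(-13)^4 - 8*(-13)^3 - 6*(-13)^2 - 4*(-13)^1 - 2 = (199927) + (17576) + (-1014) + (52) + (-2) = 216539; answer 216539

216539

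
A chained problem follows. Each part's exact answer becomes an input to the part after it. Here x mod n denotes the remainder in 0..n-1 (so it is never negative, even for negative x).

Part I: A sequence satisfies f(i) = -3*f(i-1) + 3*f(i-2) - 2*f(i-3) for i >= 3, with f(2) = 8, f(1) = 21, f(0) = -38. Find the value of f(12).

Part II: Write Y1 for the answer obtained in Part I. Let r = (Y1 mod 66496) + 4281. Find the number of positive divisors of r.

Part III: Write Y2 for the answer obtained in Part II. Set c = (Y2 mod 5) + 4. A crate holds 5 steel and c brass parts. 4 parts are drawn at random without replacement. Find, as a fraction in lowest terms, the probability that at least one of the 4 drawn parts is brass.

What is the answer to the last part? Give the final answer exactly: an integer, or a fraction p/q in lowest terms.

Part I: f(3) = -3*(8) + 3*(21) - 2*(-38) = 115; iterating: f(3)=115, f(4)=-363, f(5)=1418, f(6)=-5573, f(7)=21699, f(8)=-84652, f(9)=330199, f(10)=-1287951, f(11)=5023754, f(12)=-19595513; answer -19595513
Part II: Y1 = -19595513; r = 25088; 25088 = 2^9 * 7^2; number of divisors = (9+1) * (2+1) = 30; answer 30
Part III: Y2 = 30; c = 4; total draws C(9,4) = 126; complement C(5,4) = 5; favorable 126 - 5 = 121; P = 121/126; answer 121/126

121/126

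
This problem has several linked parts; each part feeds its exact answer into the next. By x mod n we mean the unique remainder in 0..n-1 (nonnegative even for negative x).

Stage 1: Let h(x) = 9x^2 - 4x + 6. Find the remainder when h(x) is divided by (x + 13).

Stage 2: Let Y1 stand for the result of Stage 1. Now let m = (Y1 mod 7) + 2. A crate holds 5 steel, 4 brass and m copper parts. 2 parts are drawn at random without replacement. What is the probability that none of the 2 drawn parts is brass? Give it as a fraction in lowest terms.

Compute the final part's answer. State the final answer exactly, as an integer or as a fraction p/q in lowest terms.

11/21

Stage 1: remainder = value at the root: 9*(-13)^2 - 4*(-13)^1 + 6 = (1521) + (52) + (6) = 1579; answer 1579
Stage 2: Y1 = 1579; m = 6; total draws C(15,2) = 105; favorable C(11,2) = 55; P = 11/21; answer 11/21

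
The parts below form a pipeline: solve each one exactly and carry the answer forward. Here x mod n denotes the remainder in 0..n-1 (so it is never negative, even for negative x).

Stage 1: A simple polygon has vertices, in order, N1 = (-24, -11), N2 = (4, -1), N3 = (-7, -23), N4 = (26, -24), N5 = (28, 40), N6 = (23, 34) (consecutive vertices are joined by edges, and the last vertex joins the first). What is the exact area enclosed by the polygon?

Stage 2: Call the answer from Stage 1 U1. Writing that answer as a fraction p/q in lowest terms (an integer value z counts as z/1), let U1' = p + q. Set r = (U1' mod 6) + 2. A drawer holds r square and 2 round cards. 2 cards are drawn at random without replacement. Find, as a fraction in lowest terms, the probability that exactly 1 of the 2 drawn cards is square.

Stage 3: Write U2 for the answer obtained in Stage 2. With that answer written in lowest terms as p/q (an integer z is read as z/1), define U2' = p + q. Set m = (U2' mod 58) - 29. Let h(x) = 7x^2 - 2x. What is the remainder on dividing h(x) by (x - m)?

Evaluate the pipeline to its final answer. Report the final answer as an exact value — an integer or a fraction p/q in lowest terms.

2565

Stage 1: cross terms: (-24*-1 - 4*-11)=68, (4*-23 - -7*-1)=-99, (-7*-24 - 26*-23)=766, (26*40 - 28*-24)=1712, (28*34 - 23*40)=32, (23*-11 - -24*34)=563; twice the area = |3042| = 3042; area = 1521; answer 1521
Stage 2: U1 = 1521; threaded value p + q = 1522; r = 6; total draws C(8,2) = 28; favorable C(6,1)*C(2,1) = 12; P = 3/7; answer 3/7
Stage 3: U2 = 3/7; threaded value p + q = 10; m = -19; remainder = value at the root: 7*(-19)^2 - 2*(-19)^1 = (2527) + (38) = 2565; answer 2565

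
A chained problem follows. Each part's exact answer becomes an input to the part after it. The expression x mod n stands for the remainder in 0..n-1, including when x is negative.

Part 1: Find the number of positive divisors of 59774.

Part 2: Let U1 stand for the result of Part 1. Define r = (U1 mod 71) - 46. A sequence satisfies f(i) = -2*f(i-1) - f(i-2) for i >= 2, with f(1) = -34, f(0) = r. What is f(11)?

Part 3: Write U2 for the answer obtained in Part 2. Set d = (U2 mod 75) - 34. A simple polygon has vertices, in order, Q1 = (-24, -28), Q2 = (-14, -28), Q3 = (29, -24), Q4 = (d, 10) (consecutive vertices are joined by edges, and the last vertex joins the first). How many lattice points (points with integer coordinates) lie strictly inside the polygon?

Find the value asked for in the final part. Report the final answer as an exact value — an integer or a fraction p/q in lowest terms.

Part 1: 59774 = 2 * 11^2 * 13 * 19; number of divisors = (1+1) * (2+1) * (1+1) * (1+1) = 24; answer 24
Part 2: U1 = 24; r = -22; f(2) = -2*(-34) - 1*(-22) = 90; iterating: f(2)=90, f(3)=-146, f(4)=202, f(5)=-258, f(6)=314, f(7)=-370, f(8)=426, f(9)=-482, f(10)=538, f(11)=-594; answer -594
Part 3: U2 = -594; d = -28; cross terms: (-24*-28 - -14*-28)=280, (-14*-24 - 29*-28)=1148, (29*10 - -28*-24)=-382, (-28*-28 - -24*10)=1024; twice the area = |2070| = 2070; area = 1035; boundary points = 10 + 1 + 1 + 2 = 14; strictly interior points = area - boundary/2 + 1 = 1029; answer 1029

1029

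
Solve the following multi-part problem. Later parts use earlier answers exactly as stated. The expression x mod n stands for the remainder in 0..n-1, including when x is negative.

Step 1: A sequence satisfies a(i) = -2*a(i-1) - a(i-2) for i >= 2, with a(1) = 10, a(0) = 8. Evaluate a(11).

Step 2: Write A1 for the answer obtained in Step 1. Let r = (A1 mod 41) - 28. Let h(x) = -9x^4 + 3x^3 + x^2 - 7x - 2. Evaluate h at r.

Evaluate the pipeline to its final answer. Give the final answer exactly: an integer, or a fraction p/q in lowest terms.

-152

Step 1: a(2) = -2*(10) - 1*(8) = -28; iterating: a(2)=-28, a(3)=46, a(4)=-64, a(5)=82, a(6)=-100, a(7)=118, a(8)=-136, a(9)=154, a(10)=-172, a(11)=190; answer 190
Step 2: A1 = 190; r = -2; -9*(-2)^4 + 3*(-2)^3 + 1*(-2)^2 - 7*(-2)^1 - 2 = (-144) + (-24) + (4) + (14) + (-2) = -152; answer -152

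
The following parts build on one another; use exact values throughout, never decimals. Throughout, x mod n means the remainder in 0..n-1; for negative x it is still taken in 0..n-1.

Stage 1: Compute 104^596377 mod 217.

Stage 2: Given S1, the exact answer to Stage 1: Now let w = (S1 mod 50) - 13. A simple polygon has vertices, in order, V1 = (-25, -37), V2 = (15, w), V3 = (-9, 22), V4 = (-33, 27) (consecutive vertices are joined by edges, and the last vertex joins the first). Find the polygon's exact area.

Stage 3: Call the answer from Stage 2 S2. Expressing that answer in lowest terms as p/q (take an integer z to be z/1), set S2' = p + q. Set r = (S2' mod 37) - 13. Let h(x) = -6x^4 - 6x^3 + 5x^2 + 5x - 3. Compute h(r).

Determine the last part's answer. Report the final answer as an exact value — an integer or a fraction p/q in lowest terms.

-21227

Stage 1: squarings mod 217: 104^1=104, 104^2=183, 104^4=71, 104^8=50, 104^16=113, 104^32=183, 104^64=71, 104^128=50, 104^256=113, 104^512=183, 104^1024=71, 104^2048=50, 104^4096=113, 104^8192=183, 104^16384=71, 104^32768=50, 104^65536=113, 104^131072=183, 104^262144=71, 104^524288=50; 104^596377 = 104^1 * 104^8 * 104^16 * 104^128 * 104^256 * 104^2048 * 104^4096 * 104^65536 * 104^524288 = 13 (mod 217); answer 13
Stage 2: S1 = 13; w = 0; cross terms: (-25*0 - 15*-37)=555, (15*22 - -9*0)=330, (-9*27 - -33*22)=483, (-33*-37 - -25*27)=1896; twice the area = |3264| = 3264; area = 1632; answer 1632
Stage 3: S2 = 1632; threaded value p + q = 1633; r = -8; -6*(-8)^4 - 6*(-8)^3 + 5*(-8)^2 + 5*(-8)^1 - 3 = (-24576) + (3072) + (320) + (-40) + (-3) = -21227; answer -21227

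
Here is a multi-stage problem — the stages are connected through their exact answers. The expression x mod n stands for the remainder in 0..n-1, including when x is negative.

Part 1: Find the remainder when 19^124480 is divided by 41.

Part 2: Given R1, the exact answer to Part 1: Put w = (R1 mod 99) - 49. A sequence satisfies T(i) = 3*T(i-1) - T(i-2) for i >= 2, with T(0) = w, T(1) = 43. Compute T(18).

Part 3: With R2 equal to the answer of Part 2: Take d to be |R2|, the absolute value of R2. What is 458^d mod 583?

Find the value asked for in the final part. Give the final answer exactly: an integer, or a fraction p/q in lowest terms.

Part 1: squarings mod 41: 19^1=19, 19^2=33, 19^4=23, 19^8=37, 19^16=16, 19^32=10, 19^64=18, 19^128=37, 19^256=16, 19^512=10, 19^1024=18, 19^2048=37, 19^4096=16, 19^8192=10, 19^16384=18, 19^32768=37, 19^65536=16; 19^124480 = 19^64 * 19^512 * 19^1024 * 19^8192 * 19^16384 * 19^32768 * 19^65536 = 1 (mod 41); answer 1
Part 2: R1 = 1; w = -48; T(2) = 3*(43) - 1*(-48) = 177; iterating: T(2)=177, T(3)=488, T(4)=1287, T(5)=3373, T(6)=8832, T(7)=23123, T(8)=60537, T(9)=158488, T(10)=414927, T(11)=1086293, T(12)=2843952, T(13)=7445563, T(14)=19492737, T(15)=51032648, T(16)=133605207, T(17)=349782973, T(18)=915743712; answer 915743712
Part 3: R2 = 915743712; d = 915743712; squarings mod 583: 458^1=458, 458^2=467, 458^4=47, 458^8=460, 458^16=554, 458^32=258, 458^64=102, 458^128=493, 458^256=521, 458^512=346, 458^1024=201, 458^2048=174, 458^4096=543, 458^8192=434, 458^16384=47, 458^32768=460, 458^65536=554, 458^131072=258, 458^262144=102, 458^524288=493, 458^1048576=521, 458^2097152=346, 458^4194304=201, 458^8388608=174, 458^16777216=543, 458^33554432=434, 458^67108864=47, 458^134217728=460, 458^268435456=554, 458^536870912=258; 458^915743712 = 458^32 * 458^64 * 458^128 * 458^256 * 458^512 * 458^8192 * 458^65536 * 458^262144 * 458^1048576 * 458^8388608 * 458^33554432 * 458^67108864 * 458^268435456 * 458^536870912 = 478 (mod 583); answer 478

478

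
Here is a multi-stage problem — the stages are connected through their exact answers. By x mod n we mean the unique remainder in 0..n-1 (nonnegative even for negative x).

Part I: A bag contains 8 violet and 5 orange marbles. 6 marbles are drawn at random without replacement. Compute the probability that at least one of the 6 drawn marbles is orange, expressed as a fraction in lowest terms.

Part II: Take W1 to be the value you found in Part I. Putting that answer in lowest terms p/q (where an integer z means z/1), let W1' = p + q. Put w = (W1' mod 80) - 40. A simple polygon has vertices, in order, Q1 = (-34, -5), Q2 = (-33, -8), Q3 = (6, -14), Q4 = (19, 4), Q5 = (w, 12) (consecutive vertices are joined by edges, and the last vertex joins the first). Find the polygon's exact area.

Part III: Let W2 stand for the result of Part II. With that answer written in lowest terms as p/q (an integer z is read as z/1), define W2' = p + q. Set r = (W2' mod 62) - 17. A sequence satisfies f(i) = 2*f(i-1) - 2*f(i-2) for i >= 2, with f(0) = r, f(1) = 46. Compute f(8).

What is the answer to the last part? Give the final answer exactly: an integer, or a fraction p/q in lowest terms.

384

Part I: total draws C(13,6) = 1716; complement C(8,6) = 28; favorable 1716 - 28 = 1688; P = 422/429; answer 422/429
Part II: W1 = 422/429; threaded value p + q = 851; w = 11; cross terms: (-34*-8 - -33*-5)=107, (-33*-14 - 6*-8)=510, (6*4 - 19*-14)=290, (19*12 - 11*4)=184, (11*-5 - -34*12)=353; twice the area = |1444| = 1444; area = 722; answer 722
Part III: W2 = 722; threaded value p + q = 723; r = 24; f(2) = 2*(46) - 2*(24) = 44; iterating: f(2)=44, f(3)=-4, f(4)=-96, f(5)=-184, f(6)=-176, f(7)=16, f(8)=384; answer 384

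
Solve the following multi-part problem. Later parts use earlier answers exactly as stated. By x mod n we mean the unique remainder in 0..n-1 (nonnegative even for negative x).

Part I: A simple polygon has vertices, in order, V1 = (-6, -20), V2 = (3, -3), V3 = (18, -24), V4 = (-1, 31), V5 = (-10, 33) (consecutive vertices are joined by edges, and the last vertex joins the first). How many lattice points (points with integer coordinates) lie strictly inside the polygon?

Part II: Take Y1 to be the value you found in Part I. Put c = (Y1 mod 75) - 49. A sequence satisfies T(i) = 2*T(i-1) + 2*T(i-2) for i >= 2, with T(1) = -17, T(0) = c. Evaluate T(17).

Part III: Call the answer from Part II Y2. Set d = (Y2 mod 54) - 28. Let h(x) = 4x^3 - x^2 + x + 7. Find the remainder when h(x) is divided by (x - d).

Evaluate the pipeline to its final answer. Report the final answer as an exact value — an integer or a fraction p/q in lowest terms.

Part I: cross terms: (-6*-3 - 3*-20)=78, (3*-24 - 18*-3)=-18, (18*31 - -1*-24)=534, (-1*33 - -10*31)=277, (-10*-20 - -6*33)=398; twice the area = |1269| = 1269; area = 1269/2; boundary points = 1 + 3 + 1 + 1 + 1 = 7; strictly interior points = area - boundary/2 + 1 = 632; answer 632
Part II: Y1 = 632; c = -17; T(2) = 2*(-17) + 2*(-17) = -68; iterating: T(2)=-68, T(3)=-170, T(4)=-476, T(5)=-1292, T(6)=-3536, T(7)=-9656, T(8)=-26384, T(9)=-72080, T(10)=-196928, T(11)=-538016, T(12)=-1469888, T(13)=-4015808, T(14)=-10971392, T(15)=-29974400, T(16)=-81891584, T(17)=-223731968; answer -223731968
Part III: Y2 = -223731968; d = -6; remainder = value at the root: 4*(-6)^3 - 1*(-6)^2 + 1*(-6)^1 + 7 = (-864) + (-36) + (-6) + (7) = -899; answer -899

-899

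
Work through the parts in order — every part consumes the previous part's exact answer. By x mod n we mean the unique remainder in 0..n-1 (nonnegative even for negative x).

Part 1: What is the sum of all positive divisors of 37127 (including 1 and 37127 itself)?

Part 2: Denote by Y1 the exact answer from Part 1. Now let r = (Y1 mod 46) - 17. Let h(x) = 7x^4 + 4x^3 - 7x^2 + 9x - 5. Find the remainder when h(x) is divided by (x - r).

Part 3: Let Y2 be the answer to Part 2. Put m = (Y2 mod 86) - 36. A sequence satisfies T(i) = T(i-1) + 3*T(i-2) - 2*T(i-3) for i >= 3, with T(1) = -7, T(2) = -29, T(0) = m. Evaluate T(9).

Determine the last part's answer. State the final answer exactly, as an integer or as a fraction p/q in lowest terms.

Part 1: 37127 = 137 * 271; sigma = (1 + 137) * (1 + 271) = 138 * 272 = 37536; answer 37536
Part 2: Y1 = 37536; r = -17; remainder = value at the root: 7*(-17)^4 + 4*(-17)^3 - 7*(-17)^2 + 9*(-17)^1 - 5 = (584647) + (-19652) + (-2023) + (-153) + (-5) = 562814; answer 562814
Part 3: Y2 = 562814; m = -6; T(3) = 1*(-29) + 3*(-7) - 2*(-6) = -38; iterating: T(3)=-38, T(4)=-111, T(5)=-167, T(6)=-424, T(7)=-703, T(8)=-1641, T(9)=-2902; answer -2902

-2902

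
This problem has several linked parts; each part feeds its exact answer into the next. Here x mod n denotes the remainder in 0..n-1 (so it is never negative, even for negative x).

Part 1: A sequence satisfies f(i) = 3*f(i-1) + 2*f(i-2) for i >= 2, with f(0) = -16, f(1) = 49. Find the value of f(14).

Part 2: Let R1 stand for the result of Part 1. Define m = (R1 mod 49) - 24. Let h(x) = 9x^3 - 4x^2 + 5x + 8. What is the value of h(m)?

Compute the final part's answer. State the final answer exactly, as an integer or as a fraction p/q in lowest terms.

8658

Part 1: f(2) = 3*(49) + 2*(-16) = 115; iterating: f(2)=115, f(3)=443, f(4)=1559, f(5)=5563, f(6)=19807, f(7)=70547, f(8)=251255, f(9)=894859, f(10)=3187087, f(11)=11350979, f(12)=40427111, f(13)=143983291, f(14)=512804095; answer 512804095
Part 2: R1 = 512804095; m = 10; 9*(10)^3 - 4*(10)^2 + 5*(10)^1 + 8 = (9000) + (-400) + (50) + (8) = 8658; answer 8658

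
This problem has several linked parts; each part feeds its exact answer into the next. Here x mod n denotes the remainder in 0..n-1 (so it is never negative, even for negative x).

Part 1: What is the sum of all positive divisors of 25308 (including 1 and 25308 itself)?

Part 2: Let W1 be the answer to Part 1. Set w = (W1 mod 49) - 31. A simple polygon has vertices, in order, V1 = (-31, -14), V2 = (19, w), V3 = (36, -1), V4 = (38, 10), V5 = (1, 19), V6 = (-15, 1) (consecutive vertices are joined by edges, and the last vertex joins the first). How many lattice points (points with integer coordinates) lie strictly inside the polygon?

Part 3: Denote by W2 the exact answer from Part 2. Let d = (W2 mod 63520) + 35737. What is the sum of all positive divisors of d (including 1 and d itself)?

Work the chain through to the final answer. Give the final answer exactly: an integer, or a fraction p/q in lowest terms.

54168

Part 1: 25308 = 2^2 * 3^2 * 19 * 37; sigma = (1 + 2 + 4) * (1 + 3 + 9) * (1 + 19) * (1 + 37) = 7 * 13 * 20 * 38 = 69160; answer 69160
Part 2: W1 = 69160; w = -10; cross terms: (-31*-10 - 19*-14)=576, (19*-1 - 36*-10)=341, (36*10 - 38*-1)=398, (38*19 - 1*10)=712, (1*1 - -15*19)=286, (-15*-14 - -31*1)=241; twice the area = |2554| = 2554; area = 1277; boundary points = 2 + 1 + 1 + 1 + 2 + 1 = 8; strictly interior points = area - boundary/2 + 1 = 1274; answer 1274
Part 3: W2 = 1274; d = 37011; 37011 = 3 * 13^2 * 73; sigma = (1 + 3) * (1 + 13 + 169) * (1 + 73) = 4 * 183 * 74 = 54168; answer 54168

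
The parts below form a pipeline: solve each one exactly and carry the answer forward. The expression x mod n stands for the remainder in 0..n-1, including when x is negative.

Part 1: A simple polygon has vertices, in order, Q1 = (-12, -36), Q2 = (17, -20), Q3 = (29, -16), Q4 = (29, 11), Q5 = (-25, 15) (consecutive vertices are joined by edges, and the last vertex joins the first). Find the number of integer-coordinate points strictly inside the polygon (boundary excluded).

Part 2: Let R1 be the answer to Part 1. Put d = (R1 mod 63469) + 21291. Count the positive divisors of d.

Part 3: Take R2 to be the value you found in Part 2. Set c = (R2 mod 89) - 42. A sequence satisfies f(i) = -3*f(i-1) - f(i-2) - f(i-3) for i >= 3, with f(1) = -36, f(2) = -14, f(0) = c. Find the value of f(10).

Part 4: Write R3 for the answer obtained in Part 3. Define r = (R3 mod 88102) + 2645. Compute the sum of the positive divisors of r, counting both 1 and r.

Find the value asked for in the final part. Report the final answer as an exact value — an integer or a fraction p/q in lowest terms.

Part 1: cross terms: (-12*-20 - 17*-36)=852, (17*-16 - 29*-20)=308, (29*11 - 29*-16)=783, (29*15 - -25*11)=710, (-25*-36 - -12*15)=1080; twice the area = |3733| = 3733; area = 3733/2; boundary points = 1 + 4 + 27 + 2 + 1 = 35; strictly interior points = area - boundary/2 + 1 = 1850; answer 1850
Part 2: R1 = 1850; d = 23141; 23141 = 73 * 317; number of divisors = (1+1) * (1+1) = 4; answer 4
Part 3: R2 = 4; c = -38; f(3) = -3*(-14) - 1*(-36) - 1*(-38) = 116; iterating: f(3)=116, f(4)=-298, f(5)=792, f(6)=-2194, f(7)=6088, f(8)=-16862, f(9)=46692, f(10)=-129302; answer -129302
Part 4: R3 = -129302; r = 49547; 49547 is prime, so its only divisors are 1 and 49547; sigma = 1 + 49547 = 49548; answer 49548

49548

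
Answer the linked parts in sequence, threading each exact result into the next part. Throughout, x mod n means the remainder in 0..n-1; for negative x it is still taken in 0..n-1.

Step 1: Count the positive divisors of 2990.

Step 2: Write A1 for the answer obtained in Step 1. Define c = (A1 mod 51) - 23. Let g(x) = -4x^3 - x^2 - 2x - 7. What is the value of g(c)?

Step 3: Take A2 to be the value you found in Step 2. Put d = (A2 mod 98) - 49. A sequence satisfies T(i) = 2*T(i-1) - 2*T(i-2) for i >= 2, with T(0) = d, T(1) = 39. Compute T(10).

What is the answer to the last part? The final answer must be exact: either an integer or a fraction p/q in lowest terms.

1024

Step 1: 2990 = 2 * 5 * 13 * 23; number of divisors = (1+1) * (1+1) * (1+1) * (1+1) = 16; answer 16
Step 2: A1 = 16; c = -7; -4*(-7)^3 - 1*(-7)^2 - 2*(-7)^1 - 7 = (1372) + (-49) + (14) + (-7) = 1330; answer 1330
Step 3: A2 = 1330; d = 7; T(2) = 2*(39) - 2*(7) = 64; iterating: T(2)=64, T(3)=50, T(4)=-28, T(5)=-156, T(6)=-256, T(7)=-200, T(8)=112, T(9)=624, T(10)=1024; answer 1024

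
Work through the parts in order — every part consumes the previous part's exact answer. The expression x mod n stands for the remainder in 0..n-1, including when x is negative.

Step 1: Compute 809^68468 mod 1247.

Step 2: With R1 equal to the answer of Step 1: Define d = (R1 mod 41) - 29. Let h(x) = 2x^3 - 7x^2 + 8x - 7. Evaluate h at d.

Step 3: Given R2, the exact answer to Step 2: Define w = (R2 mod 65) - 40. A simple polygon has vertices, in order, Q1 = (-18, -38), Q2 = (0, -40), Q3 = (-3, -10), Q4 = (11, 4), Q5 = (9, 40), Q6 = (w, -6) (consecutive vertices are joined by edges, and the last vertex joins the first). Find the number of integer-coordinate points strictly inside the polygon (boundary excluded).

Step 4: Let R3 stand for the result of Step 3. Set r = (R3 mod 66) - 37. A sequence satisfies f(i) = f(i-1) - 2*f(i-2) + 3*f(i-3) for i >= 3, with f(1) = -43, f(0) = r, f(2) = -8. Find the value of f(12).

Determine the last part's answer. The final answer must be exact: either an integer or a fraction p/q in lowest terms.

Step 1: squarings mod 1247: 809^1=809, 809^2=1053, 809^4=226, 809^8=1196, 809^16=107, 809^32=226, 809^64=1196, 809^128=107, 809^256=226, 809^512=1196, 809^1024=107, 809^2048=226, 809^4096=1196, 809^8192=107, 809^16384=226, 809^32768=1196, 809^65536=107; 809^68468 = 809^4 * 809^16 * 809^32 * 809^64 * 809^256 * 809^512 * 809^2048 * 809^65536 = 1196 (mod 1247); answer 1196
Step 2: R1 = 1196; d = -22; 2*(-22)^3 - 7*(-22)^2 + 8*(-22)^1 - 7 = (-21296) + (-3388) + (-176) + (-7) = -24867; answer -24867
Step 3: R2 = -24867; w = -12; cross terms: (-18*-40 - 0*-38)=720, (0*-10 - -3*-40)=-120, (-3*4 - 11*-10)=98, (11*40 - 9*4)=404, (9*-6 - -12*40)=426, (-12*-38 - -18*-6)=348; twice the area = |1876| = 1876; area = 938; boundary points = 2 + 3 + 14 + 2 + 1 + 2 = 24; strictly interior points = area - boundary/2 + 1 = 927; answer 927
Step 4: R3 = 927; r = -34; f(3) = 1*(-8) - 2*(-43) + 3*(-34) = -24; iterating: f(3)=-24, f(4)=-137, f(5)=-113, f(6)=89, f(7)=-96, f(8)=-613, f(9)=-154, f(10)=784, f(11)=-747, f(12)=-2777; answer -2777

-2777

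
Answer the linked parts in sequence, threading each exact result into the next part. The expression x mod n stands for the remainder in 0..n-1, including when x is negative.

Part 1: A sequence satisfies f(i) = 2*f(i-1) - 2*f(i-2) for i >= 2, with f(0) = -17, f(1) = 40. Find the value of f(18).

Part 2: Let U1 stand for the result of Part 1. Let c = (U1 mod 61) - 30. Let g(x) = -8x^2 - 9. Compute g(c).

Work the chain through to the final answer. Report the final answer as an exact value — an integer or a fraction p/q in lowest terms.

Part 1: f(2) = 2*(40) - 2*(-17) = 114; iterating: f(2)=114, f(3)=148, f(4)=68, f(5)=-160, f(6)=-456, f(7)=-592, f(8)=-272, f(9)=640, f(10)=1824, f(11)=2368, f(12)=1088, f(13)=-2560, f(14)=-7296, f(15)=-9472, f(16)=-4352, f(17)=10240, f(18)=29184; answer 29184
Part 2: U1 = 29184; c = -4; -8*(-4)^2 - 9 = (-128) + (-9) = -137; answer -137

-137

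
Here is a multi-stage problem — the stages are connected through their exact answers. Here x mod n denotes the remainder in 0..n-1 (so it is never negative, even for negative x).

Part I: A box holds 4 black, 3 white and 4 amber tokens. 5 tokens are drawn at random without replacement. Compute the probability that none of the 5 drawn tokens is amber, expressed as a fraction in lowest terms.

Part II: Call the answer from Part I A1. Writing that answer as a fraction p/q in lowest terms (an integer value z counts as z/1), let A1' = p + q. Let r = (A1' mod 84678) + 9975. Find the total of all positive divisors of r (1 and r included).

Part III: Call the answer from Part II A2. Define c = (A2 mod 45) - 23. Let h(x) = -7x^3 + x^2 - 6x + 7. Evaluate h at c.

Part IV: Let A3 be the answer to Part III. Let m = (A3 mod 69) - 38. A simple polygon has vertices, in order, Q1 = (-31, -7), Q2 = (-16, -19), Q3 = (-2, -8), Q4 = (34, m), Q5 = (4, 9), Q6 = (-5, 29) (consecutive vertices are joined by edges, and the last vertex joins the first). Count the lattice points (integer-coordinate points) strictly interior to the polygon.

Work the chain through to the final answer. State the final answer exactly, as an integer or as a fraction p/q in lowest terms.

Part I: total draws C(11,5) = 462; favorable C(7,5) = 21; P = 1/22; answer 1/22
Part II: A1 = 1/22; threaded value p + q = 23; r = 9998; 9998 = 2 * 4999; sigma = (1 + 2) * (1 + 4999) = 3 * 5000 = 15000; answer 15000
Part III: A2 = 15000; c = -8; -7*(-8)^3 + 1*(-8)^2 - 6*(-8)^1 + 7 = (3584) + (64) + (48) + (7) = 3703; answer 3703
Part IV: A3 = 3703; m = 8; cross terms: (-31*-19 - -16*-7)=477, (-16*-8 - -2*-19)=90, (-2*8 - 34*-8)=256, (34*9 - 4*8)=274, (4*29 - -5*9)=161, (-5*-7 - -31*29)=934; twice the area = |2192| = 2192; area = 1096; boundary points = 3 + 1 + 4 + 1 + 1 + 2 = 12; strictly interior points = area - boundary/2 + 1 = 1091; answer 1091

1091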